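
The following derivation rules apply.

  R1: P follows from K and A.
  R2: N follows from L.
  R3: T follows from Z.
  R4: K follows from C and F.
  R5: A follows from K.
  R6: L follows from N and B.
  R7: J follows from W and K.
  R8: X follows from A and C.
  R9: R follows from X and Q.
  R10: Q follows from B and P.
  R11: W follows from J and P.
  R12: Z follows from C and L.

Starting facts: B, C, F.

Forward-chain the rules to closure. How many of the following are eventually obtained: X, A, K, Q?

4

From C and F, R4 gives K.
K holds, so A follows (R5).
From K and A, R1 gives P.
A and C hold, so X follows (R8).
B and P hold, so Q follows (R10).
X: reached.
A: reached.
K: reached.
Q: reached.
All 4 are reached.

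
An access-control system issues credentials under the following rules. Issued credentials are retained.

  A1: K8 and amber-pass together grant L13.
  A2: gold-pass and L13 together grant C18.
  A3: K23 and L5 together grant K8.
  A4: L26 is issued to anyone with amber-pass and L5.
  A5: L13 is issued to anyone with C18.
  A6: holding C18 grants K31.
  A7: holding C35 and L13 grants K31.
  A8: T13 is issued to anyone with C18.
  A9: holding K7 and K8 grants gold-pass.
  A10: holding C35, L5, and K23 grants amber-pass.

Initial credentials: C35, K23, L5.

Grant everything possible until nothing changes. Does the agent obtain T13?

T13 would need C18 (A8), but C18 is never granted.

No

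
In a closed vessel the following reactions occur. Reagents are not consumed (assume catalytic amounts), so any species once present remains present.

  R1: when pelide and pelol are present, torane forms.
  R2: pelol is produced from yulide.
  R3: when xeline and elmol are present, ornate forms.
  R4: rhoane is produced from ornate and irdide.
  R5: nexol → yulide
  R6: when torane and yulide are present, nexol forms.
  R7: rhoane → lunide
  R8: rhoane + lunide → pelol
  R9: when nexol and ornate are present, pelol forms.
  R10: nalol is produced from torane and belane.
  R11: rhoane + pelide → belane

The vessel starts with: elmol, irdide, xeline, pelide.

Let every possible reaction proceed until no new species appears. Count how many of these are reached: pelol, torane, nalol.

xeline and elmol present → ornate forms (R3).
ornate and irdide present → rhoane forms (R4).
rhoane and pelide present → belane forms (R11).
rhoane present → lunide forms (R7).
rhoane and lunide present → pelol forms (R8).
pelide and pelol present → torane forms (R1).
torane and belane present → nalol forms (R10).
pelol: reached.
torane: reached.
nalol: reached.
All 3 are reached.

3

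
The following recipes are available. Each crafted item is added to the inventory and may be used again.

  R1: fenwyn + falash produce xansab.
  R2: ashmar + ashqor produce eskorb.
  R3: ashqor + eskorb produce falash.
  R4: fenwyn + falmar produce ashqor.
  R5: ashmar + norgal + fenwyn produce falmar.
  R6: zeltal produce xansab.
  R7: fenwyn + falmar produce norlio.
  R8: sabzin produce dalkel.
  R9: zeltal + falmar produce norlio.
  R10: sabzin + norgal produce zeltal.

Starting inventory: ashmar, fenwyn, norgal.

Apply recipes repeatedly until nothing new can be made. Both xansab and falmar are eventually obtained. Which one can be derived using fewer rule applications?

falmar: ashmar + norgal + fenwyn → falmar (R5). [1 rule application]
xansab: Using R5, ashmar, norgal, and fenwyn make falmar. fenwyn + falmar → ashqor (R4). Using R2, ashmar and ashqor make eskorb. Using R3, ashqor and eskorb make falash. fenwyn + falash → xansab (R1). [5 rule applications]
falmar needs fewer.

falmar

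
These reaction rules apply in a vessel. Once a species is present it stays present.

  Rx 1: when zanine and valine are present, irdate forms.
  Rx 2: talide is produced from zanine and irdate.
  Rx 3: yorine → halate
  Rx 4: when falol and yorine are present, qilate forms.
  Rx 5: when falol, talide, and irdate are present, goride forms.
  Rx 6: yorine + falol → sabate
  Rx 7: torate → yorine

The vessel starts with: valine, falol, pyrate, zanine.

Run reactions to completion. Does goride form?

Yes

zanine and valine present → irdate forms (Rx 1).
zanine and irdate present → talide forms (Rx 2).
falol, talide, and irdate present → goride forms (Rx 5).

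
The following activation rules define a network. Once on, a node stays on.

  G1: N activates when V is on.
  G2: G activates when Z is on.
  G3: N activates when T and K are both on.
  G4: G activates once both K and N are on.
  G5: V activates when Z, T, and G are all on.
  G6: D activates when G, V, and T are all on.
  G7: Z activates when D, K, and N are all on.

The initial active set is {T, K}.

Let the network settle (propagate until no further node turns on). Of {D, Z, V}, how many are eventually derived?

0

D would need G, V, and T (G6), but V never turns on.
Z would need D, K, and N (G7), but D never turns on.
V would need Z, T, and G (G5), but Z never turns on.
None of the 3 are reached.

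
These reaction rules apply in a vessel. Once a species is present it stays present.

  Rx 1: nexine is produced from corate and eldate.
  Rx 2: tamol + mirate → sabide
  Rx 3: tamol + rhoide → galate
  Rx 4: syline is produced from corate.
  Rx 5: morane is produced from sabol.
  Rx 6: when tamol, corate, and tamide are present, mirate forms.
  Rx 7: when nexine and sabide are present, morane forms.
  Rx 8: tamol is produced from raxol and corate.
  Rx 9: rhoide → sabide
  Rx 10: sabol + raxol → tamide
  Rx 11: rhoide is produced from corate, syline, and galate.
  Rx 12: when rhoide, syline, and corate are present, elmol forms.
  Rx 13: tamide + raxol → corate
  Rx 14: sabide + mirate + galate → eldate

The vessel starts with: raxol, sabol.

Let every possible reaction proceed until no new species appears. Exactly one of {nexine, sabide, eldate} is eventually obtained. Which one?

sabide

sabol and raxol present → tamide forms (Rx 10).
tamide and raxol present → corate forms (Rx 13).
raxol and corate present → tamol forms (Rx 8).
tamol, corate, and tamide present → mirate forms (Rx 6).
tamol and mirate present → sabide forms (Rx 2).
nexine would need corate and eldate (Rx 1), but eldate never forms. eldate would need sabide, mirate, and galate (Rx 14), but galate never forms.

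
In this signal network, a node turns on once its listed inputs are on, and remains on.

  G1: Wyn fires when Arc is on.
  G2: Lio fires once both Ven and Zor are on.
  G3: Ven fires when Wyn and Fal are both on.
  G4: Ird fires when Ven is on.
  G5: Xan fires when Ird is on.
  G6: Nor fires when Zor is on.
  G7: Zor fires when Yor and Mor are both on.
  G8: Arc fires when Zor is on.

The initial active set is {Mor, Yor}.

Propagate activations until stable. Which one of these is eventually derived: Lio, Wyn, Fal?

G7: Yor and Mor on → Zor on.
G8: Zor on → Arc on.
Arc is on, so Wyn fires (G1).
No rule produces Fal, and it is not given. Lio would need Ven and Zor (G2), but Ven never turns on.

Wyn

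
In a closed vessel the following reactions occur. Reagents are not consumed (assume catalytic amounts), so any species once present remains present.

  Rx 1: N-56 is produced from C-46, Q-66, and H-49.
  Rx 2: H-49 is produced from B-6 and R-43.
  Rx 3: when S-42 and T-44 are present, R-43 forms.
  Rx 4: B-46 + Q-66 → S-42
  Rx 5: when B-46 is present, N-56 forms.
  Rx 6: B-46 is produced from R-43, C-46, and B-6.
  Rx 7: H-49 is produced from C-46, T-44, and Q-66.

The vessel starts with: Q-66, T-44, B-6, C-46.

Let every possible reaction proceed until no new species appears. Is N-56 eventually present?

Yes

C-46, T-44, and Q-66 present → H-49 forms (Rx 7).
C-46, Q-66, and H-49 present → N-56 forms (Rx 1).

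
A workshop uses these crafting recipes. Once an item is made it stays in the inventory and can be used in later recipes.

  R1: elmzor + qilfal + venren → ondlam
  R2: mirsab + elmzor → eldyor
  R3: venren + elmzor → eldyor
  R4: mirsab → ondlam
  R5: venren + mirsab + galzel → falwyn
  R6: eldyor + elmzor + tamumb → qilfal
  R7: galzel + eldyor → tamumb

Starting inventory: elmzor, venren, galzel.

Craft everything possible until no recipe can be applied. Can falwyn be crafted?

No

falwyn would need venren, mirsab, and galzel (R5), but mirsab is never obtained.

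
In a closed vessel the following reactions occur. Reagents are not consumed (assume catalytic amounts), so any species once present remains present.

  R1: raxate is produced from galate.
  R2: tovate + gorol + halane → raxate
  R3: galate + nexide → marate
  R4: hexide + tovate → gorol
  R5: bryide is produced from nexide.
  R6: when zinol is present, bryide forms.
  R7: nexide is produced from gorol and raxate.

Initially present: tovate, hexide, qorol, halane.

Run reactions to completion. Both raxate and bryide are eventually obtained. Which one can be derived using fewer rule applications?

raxate: hexide and tovate present → gorol forms (R4). tovate, gorol, and halane present → raxate forms (R2). [2 rule applications]
bryide: hexide and tovate present → gorol forms (R4). tovate, gorol, and halane present → raxate forms (R2). gorol and raxate present → nexide forms (R7). nexide present → bryide forms (R5). [4 rule applications]
raxate needs fewer.

raxate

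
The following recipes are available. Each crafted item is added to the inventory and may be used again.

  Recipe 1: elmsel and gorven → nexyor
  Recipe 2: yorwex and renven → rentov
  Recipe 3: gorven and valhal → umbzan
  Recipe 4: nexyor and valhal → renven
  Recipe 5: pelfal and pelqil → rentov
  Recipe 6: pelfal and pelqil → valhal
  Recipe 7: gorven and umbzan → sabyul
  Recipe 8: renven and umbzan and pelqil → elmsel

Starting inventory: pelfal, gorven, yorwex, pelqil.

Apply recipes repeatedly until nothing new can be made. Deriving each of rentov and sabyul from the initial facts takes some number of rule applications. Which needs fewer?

rentov

rentov: pelfal and pelqil → rentov (Recipe 5). [1 rule application]
sabyul: pelfal and pelqil → valhal (Recipe 6). gorven and valhal → umbzan (Recipe 3). Using Recipe 7, gorven and umbzan make sabyul. [3 rule applications]
rentov needs fewer.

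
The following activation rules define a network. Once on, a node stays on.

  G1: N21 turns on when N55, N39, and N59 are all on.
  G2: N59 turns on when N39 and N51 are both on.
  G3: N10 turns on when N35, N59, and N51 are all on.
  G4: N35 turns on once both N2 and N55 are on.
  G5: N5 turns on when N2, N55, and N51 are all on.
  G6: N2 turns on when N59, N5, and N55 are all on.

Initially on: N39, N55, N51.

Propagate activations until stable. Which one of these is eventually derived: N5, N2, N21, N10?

N21

G2: N39 and N51 on → N59 on.
N55, N39, and N59 are on, so N21 turns on (G1).
N5 would need N2, N55, and N51 (G5), but N2 never turns on. N2 would need N59, N5, and N55 (G6), but N5 never turns on. N10 would need N35, N59, and N51 (G3), but N35 never turns on.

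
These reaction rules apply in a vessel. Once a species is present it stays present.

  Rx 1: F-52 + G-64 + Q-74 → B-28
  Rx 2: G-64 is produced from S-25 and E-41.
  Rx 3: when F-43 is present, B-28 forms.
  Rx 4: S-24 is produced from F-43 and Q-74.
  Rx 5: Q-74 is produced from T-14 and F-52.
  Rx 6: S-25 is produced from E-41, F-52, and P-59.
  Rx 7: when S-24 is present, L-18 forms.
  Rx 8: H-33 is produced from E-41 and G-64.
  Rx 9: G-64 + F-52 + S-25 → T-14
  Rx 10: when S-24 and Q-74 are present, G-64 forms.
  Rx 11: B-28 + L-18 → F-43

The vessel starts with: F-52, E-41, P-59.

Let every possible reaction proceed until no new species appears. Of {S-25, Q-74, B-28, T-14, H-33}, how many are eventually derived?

5

E-41, F-52, and P-59 present → S-25 forms (Rx 6).
S-25 and E-41 present → G-64 forms (Rx 2).
G-64, F-52, and S-25 present → T-14 forms (Rx 9).
E-41 and G-64 present → H-33 forms (Rx 8).
T-14 and F-52 present → Q-74 forms (Rx 5).
F-52, G-64, and Q-74 present → B-28 forms (Rx 1).
S-25: reached.
Q-74: reached.
B-28: reached.
T-14: reached.
H-33: reached.
All 5 are reached.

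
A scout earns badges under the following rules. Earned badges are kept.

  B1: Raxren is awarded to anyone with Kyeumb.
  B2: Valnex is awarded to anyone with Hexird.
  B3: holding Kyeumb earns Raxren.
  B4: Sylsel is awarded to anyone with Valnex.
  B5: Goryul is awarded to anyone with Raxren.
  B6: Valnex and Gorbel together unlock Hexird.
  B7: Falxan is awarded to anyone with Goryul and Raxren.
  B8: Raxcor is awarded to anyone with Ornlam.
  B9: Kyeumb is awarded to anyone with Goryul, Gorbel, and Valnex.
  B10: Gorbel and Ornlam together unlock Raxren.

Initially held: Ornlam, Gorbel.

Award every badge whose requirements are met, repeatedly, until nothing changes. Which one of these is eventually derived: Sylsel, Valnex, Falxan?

Falxan

With Gorbel and Ornlam, Raxren is earned (B10).
With Raxren, Goryul is earned (B5).
With Goryul and Raxren, Falxan is earned (B7).
Valnex would need Hexird (B2), but Hexird is never earned. Sylsel would need Valnex (B4), but Valnex is never earned.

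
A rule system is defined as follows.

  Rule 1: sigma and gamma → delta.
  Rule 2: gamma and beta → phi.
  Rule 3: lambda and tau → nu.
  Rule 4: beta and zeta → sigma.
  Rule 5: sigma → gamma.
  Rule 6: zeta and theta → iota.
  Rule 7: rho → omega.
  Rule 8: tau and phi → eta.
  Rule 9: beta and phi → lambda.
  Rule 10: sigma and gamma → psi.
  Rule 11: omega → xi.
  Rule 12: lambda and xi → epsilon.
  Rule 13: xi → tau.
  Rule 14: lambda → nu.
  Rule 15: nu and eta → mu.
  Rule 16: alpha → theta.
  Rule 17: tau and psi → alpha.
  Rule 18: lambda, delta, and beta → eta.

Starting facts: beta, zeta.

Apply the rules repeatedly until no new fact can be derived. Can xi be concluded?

No

xi would need omega (Rule 11), but omega is never established.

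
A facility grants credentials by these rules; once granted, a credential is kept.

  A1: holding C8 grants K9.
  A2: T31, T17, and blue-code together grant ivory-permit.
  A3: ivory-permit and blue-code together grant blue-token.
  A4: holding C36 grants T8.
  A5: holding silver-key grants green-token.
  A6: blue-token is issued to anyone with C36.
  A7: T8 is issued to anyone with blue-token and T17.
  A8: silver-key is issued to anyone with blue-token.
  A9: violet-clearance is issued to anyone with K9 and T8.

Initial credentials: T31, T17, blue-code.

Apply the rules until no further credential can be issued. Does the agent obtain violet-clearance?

violet-clearance would need K9 and T8 (A9), but K9 is never granted.

No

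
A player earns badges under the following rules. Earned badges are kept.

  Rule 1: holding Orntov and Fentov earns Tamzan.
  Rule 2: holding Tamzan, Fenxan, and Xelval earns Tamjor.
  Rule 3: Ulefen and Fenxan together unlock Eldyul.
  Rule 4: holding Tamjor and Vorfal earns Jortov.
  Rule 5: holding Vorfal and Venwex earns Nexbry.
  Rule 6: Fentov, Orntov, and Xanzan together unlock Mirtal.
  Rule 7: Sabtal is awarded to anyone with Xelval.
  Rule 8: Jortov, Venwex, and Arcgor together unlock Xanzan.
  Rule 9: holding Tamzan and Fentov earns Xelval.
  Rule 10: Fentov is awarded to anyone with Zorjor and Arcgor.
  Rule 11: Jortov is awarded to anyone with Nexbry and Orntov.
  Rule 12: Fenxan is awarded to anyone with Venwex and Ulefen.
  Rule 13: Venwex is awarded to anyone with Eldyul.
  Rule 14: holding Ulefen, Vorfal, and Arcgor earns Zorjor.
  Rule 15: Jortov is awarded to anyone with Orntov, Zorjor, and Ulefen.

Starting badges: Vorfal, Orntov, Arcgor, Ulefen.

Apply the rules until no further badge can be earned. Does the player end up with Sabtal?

With Ulefen, Vorfal, and Arcgor, Zorjor is earned (Rule 14).
With Zorjor and Arcgor, Fentov is earned (Rule 10).
With Orntov and Fentov, Tamzan is earned (Rule 1).
With Tamzan and Fentov, Xelval is earned (Rule 9).
With Xelval, Sabtal is earned (Rule 7).

Yes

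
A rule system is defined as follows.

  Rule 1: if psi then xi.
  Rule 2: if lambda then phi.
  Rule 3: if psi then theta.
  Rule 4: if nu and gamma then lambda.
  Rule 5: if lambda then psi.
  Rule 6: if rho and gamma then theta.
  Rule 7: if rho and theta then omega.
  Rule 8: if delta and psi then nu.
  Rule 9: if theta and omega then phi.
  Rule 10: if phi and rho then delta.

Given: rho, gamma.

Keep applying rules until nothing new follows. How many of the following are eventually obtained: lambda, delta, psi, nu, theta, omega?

From rho and gamma, Rule 6 gives theta.
From rho and theta, Rule 7 gives omega.
From theta and omega, Rule 9 gives phi.
From phi and rho, Rule 10 gives delta.
lambda would need nu and gamma (Rule 4), but nu is never established.
delta: reached.
psi would need lambda (Rule 5), but lambda is never established.
nu would need delta and psi (Rule 8), but psi is never established.
theta: reached.
omega: reached.
Reached: delta, theta, and omega — 3 of the 6.

3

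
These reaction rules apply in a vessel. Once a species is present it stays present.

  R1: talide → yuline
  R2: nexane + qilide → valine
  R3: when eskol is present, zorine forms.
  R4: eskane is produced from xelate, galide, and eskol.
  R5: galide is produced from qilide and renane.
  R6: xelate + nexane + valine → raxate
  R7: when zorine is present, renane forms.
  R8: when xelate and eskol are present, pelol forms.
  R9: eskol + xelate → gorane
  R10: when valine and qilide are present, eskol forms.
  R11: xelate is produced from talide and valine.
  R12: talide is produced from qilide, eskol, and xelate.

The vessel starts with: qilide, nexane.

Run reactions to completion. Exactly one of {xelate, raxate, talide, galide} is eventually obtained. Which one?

galide

nexane and qilide present → valine forms (R2).
valine and qilide present → eskol forms (R10).
eskol present → zorine forms (R3).
zorine present → renane forms (R7).
qilide and renane present → galide forms (R5).
talide would need qilide, eskol, and xelate (R12), but xelate never forms. xelate would need talide and valine (R11), but talide never forms. raxate would need xelate, nexane, and valine (R6), but xelate never forms.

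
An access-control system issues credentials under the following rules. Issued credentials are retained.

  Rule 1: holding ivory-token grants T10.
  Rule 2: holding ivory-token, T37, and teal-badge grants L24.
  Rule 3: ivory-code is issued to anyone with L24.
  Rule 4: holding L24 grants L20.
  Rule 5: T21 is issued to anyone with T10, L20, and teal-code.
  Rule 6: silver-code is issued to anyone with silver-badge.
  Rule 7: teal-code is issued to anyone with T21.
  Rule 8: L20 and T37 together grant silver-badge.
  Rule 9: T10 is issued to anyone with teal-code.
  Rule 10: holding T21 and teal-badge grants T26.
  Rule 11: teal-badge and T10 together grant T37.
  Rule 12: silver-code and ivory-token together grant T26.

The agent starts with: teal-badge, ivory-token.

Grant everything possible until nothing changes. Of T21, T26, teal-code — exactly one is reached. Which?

T26

Holding ivory-token grants T10 (Rule 1).
Holding teal-badge and T10 grants T37 (Rule 11).
Holding ivory-token, T37, and teal-badge grants L24 (Rule 2).
Holding L24 grants L20 (Rule 4).
Holding L20 and T37 grants silver-badge (Rule 8).
Holding silver-badge grants silver-code (Rule 6).
Holding silver-code and ivory-token grants T26 (Rule 12).
T21 would need T10, L20, and teal-code (Rule 5), but teal-code is never granted. teal-code would need T21 (Rule 7), but T21 is never granted.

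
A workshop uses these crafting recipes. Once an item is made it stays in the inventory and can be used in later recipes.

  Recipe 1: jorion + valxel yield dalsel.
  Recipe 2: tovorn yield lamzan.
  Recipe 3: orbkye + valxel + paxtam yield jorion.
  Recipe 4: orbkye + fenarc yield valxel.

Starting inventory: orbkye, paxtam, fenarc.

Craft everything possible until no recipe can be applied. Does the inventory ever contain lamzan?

lamzan would need tovorn (Recipe 2), but tovorn is never obtained.

No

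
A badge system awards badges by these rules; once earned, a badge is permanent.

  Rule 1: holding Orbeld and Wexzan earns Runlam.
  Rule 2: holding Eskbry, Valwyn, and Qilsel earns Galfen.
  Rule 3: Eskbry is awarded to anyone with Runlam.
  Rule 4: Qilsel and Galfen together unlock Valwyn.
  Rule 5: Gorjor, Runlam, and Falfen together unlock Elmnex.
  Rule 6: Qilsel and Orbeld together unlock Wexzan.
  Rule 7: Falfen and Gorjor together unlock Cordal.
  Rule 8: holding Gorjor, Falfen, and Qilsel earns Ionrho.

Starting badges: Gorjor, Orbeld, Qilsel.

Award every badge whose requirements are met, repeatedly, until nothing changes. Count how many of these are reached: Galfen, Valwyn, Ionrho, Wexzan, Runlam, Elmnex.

With Qilsel and Orbeld, Wexzan is earned (Rule 6).
With Orbeld and Wexzan, Runlam is earned (Rule 1).
Galfen would need Eskbry, Valwyn, and Qilsel (Rule 2), but Valwyn is never earned.
Valwyn would need Qilsel and Galfen (Rule 4), but Galfen is never earned.
Ionrho would need Gorjor, Falfen, and Qilsel (Rule 8), but Falfen is never earned.
Wexzan: reached.
Runlam: reached.
Elmnex would need Gorjor, Runlam, and Falfen (Rule 5), but Falfen is never earned.
Reached: Wexzan and Runlam — 2 of the 6.

2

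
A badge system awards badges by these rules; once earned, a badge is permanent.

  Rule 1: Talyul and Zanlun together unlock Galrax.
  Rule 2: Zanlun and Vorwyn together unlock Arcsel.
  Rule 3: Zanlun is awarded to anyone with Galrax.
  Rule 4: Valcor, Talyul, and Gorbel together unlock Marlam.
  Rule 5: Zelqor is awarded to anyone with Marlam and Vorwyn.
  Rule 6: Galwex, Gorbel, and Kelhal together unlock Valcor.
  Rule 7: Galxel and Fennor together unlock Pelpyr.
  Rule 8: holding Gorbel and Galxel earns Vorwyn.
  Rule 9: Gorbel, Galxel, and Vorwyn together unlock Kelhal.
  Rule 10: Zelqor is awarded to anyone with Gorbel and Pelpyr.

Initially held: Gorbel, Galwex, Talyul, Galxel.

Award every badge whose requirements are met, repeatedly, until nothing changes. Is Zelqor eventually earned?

With Gorbel and Galxel, Vorwyn is earned (Rule 8).
With Gorbel, Galxel, and Vorwyn, Kelhal is earned (Rule 9).
With Galwex, Gorbel, and Kelhal, Valcor is earned (Rule 6).
With Valcor, Talyul, and Gorbel, Marlam is earned (Rule 4).
With Marlam and Vorwyn, Zelqor is earned (Rule 5).

Yes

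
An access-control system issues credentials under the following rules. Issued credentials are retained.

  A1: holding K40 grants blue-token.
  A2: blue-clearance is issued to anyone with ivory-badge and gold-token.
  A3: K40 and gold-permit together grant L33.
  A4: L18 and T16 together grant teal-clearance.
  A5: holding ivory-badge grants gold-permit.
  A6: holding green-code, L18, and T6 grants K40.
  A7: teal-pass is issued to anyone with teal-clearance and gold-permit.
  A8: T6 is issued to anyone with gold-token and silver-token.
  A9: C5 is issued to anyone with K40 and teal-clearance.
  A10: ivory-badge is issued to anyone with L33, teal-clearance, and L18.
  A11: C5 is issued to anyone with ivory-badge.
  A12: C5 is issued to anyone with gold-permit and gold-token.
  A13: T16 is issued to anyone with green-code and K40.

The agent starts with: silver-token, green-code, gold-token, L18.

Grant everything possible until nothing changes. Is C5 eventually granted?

Yes

Holding gold-token and silver-token grants T6 (A8).
Holding green-code, L18, and T6 grants K40 (A6).
Holding green-code and K40 grants T16 (A13).
Holding L18 and T16 grants teal-clearance (A4).
Holding K40 and teal-clearance grants C5 (A9).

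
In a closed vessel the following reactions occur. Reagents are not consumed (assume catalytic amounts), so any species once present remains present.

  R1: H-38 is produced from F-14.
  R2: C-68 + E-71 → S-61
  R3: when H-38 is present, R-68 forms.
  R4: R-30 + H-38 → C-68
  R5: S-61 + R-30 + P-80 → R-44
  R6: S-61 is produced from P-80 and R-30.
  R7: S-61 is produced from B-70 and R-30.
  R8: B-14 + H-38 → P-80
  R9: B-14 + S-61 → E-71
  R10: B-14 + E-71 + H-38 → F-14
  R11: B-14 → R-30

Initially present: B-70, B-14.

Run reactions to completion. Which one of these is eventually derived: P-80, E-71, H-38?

E-71

B-14 present → R-30 forms (R11).
B-70 and R-30 present → S-61 forms (R7).
B-14 and S-61 present → E-71 forms (R9).
P-80 would need B-14 and H-38 (R8), but H-38 never forms. H-38 would need F-14 (R1), but F-14 never forms.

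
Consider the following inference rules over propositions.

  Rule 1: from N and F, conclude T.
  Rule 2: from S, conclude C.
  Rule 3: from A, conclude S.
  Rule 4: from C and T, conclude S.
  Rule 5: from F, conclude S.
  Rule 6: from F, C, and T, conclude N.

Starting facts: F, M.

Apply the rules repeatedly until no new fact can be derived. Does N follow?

No

N would need F, C, and T (Rule 6), but T is never established.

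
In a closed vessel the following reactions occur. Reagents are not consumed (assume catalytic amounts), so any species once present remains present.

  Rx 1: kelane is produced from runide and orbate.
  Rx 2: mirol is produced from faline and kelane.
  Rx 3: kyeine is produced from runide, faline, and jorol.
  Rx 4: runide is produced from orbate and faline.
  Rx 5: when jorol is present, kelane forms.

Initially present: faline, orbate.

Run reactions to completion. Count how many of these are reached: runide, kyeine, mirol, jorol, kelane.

orbate and faline present → runide forms (Rx 4).
runide and orbate present → kelane forms (Rx 1).
faline and kelane present → mirol forms (Rx 2).
runide: reached.
kyeine would need runide, faline, and jorol (Rx 3), but jorol never forms.
mirol: reached.
No rule produces jorol, and it is not given.
kelane: reached.
Reached: runide, mirol, and kelane — 3 of the 5.

3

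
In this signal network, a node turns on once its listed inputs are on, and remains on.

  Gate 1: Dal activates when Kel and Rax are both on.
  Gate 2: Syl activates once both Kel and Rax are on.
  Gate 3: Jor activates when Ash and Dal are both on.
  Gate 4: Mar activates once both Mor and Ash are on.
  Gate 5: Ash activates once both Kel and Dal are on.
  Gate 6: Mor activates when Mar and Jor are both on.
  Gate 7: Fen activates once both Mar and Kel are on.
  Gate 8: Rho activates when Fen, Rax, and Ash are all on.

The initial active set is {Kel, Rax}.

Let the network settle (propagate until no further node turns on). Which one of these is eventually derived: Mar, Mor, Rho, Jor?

Jor

Kel and Rax are on, so Dal activates (Gate 1).
Kel and Dal are on, so Ash activates (Gate 5).
Ash and Dal are on, so Jor activates (Gate 3).
Mor would need Mar and Jor (Gate 6), but Mar never turns on. Rho would need Fen, Rax, and Ash (Gate 8), but Fen never turns on. Mar would need Mor and Ash (Gate 4), but Mor never turns on.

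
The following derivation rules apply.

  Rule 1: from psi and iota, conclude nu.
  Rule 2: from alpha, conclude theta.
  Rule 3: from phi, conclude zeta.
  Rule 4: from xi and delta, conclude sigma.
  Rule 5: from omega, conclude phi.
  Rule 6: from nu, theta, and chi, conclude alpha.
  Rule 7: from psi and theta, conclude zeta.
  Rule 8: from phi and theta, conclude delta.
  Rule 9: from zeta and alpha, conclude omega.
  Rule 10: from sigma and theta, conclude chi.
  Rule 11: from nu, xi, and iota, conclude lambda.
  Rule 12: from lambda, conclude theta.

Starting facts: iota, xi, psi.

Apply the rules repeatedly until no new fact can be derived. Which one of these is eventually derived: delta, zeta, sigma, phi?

zeta

From psi and iota, Rule 1 gives nu.
From nu, xi, and iota, Rule 11 gives lambda.
lambda holds, so theta follows (Rule 12).
From psi and theta, Rule 7 gives zeta.
sigma would need xi and delta (Rule 4), but delta is never established. phi would need omega (Rule 5), but omega is never established. delta would need phi and theta (Rule 8), but phi is never established.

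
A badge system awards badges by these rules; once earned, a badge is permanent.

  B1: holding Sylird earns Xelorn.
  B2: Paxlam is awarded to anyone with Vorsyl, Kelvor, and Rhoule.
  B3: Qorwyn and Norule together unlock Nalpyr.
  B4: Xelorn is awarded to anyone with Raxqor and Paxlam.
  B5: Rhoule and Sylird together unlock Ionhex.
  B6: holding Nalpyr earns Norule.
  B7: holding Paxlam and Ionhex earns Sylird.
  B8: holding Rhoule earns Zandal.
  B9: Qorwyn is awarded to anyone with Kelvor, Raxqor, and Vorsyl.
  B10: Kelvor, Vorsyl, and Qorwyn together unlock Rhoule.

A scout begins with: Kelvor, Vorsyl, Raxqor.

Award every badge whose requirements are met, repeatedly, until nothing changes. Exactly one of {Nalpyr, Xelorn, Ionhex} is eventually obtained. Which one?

With Kelvor, Raxqor, and Vorsyl, Qorwyn is earned (B9).
With Kelvor, Vorsyl, and Qorwyn, Rhoule is earned (B10).
With Vorsyl, Kelvor, and Rhoule, Paxlam is earned (B2).
With Raxqor and Paxlam, Xelorn is earned (B4).
Ionhex would need Rhoule and Sylird (B5), but Sylird is never earned. Nalpyr would need Qorwyn and Norule (B3), but Norule is never earned.

Xelorn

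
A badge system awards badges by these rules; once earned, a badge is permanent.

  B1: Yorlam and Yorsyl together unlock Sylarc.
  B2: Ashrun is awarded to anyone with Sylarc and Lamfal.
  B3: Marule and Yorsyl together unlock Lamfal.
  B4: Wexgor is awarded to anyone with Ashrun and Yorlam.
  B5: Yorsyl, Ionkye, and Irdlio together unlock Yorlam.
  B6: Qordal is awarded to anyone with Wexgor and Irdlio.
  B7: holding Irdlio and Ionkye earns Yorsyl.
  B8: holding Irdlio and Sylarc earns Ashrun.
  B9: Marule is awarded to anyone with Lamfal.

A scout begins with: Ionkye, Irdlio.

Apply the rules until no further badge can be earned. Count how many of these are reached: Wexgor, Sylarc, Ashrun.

3

With Irdlio and Ionkye, Yorsyl is earned (B7).
With Yorsyl, Ionkye, and Irdlio, Yorlam is earned (B5).
With Yorlam and Yorsyl, Sylarc is earned (B1).
With Irdlio and Sylarc, Ashrun is earned (B8).
With Ashrun and Yorlam, Wexgor is earned (B4).
Wexgor: reached.
Sylarc: reached.
Ashrun: reached.
All 3 are reached.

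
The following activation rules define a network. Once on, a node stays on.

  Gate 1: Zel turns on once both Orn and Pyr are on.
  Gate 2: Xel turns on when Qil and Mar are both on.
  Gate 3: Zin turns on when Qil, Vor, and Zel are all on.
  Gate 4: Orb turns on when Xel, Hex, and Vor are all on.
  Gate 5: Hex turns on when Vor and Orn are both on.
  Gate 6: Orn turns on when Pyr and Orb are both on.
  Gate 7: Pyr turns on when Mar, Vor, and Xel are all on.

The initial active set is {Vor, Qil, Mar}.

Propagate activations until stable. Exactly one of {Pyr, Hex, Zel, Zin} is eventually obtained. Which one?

Pyr

Qil and Mar are on, so Xel turns on (Gate 2).
Mar, Vor, and Xel are on, so Pyr turns on (Gate 7).
Zin would need Qil, Vor, and Zel (Gate 3), but Zel never turns on. Zel would need Orn and Pyr (Gate 1), but Orn never turns on. Hex would need Vor and Orn (Gate 5), but Orn never turns on.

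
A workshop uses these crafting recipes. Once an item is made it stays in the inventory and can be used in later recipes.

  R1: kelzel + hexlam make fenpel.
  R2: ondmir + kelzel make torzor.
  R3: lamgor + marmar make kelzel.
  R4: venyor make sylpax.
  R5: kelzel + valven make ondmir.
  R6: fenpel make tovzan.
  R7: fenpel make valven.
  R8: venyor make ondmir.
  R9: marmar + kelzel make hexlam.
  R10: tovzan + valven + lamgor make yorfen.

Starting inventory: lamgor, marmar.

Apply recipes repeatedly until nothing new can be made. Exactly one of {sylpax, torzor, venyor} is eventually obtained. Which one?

torzor

Using R3, lamgor and marmar make kelzel.
marmar + kelzel → hexlam (R9).
Using R1, kelzel and hexlam make fenpel.
Using R7, fenpel makes valven.
Using R5, kelzel and valven make ondmir.
ondmir + kelzel → torzor (R2).
No rule produces venyor, and it is not given. sylpax would need venyor (R4), but venyor is never obtained.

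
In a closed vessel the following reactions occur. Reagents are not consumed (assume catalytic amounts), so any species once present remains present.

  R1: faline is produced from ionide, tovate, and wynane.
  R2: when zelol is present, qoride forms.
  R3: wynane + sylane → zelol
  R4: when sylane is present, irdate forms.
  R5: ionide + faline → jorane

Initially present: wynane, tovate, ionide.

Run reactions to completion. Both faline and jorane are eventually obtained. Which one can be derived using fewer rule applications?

faline: ionide, tovate, and wynane present → faline forms (R1). [1 rule application]
jorane: ionide, tovate, and wynane present → faline forms (R1). ionide and faline present → jorane forms (R5). [2 rule applications]
faline needs fewer.

faline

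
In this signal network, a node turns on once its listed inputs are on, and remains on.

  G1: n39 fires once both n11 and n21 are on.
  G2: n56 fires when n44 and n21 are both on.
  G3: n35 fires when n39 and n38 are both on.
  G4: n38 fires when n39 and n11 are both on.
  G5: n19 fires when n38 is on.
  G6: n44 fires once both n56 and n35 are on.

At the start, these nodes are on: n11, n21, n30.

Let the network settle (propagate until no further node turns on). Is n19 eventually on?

Yes

n11 and n21 are on, so n39 fires (G1).
G4: n39 and n11 on → n38 on.
n38 is on, so n19 fires (G5).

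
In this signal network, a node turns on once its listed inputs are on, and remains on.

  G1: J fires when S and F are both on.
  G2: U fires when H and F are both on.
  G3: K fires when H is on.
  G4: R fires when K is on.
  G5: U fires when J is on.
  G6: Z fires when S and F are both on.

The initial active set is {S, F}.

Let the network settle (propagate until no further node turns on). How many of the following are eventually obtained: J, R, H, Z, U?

3

S and F are on, so Z fires (G6).
S and F are on, so J fires (G1).
G5: J on → U on.
J: reached.
R would need K (G4), but K never turns on.
No rule produces H, and it is not given.
Z: reached.
U: reached.
Reached: J, Z, and U — 3 of the 5.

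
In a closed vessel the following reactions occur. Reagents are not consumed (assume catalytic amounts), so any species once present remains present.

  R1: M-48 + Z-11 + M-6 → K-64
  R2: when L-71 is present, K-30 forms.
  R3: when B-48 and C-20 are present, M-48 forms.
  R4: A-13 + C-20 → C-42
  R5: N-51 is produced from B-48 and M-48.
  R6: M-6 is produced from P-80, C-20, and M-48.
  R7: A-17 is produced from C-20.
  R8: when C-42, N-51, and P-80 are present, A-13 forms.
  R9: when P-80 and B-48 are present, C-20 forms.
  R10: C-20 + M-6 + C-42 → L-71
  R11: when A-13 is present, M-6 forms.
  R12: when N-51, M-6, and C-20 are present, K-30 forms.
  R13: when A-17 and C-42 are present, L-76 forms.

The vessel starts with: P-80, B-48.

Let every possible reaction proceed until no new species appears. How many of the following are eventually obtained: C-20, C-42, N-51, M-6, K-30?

4

P-80 and B-48 present → C-20 forms (R9).
B-48 and C-20 present → M-48 forms (R3).
P-80, C-20, and M-48 present → M-6 forms (R6).
B-48 and M-48 present → N-51 forms (R5).
N-51, M-6, and C-20 present → K-30 forms (R12).
C-20: reached.
C-42 would need A-13 and C-20 (R4), but A-13 never forms.
N-51: reached.
M-6: reached.
K-30: reached.
Reached: C-20, N-51, M-6, and K-30 — 4 of the 5.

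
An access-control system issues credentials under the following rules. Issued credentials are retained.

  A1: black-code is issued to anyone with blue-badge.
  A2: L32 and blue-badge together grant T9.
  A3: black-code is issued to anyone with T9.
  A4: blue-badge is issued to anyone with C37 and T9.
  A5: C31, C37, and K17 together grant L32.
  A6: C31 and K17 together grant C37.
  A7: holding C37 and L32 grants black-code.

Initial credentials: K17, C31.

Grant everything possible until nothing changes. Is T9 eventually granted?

T9 would need L32 and blue-badge (A2), but blue-badge is never granted.

No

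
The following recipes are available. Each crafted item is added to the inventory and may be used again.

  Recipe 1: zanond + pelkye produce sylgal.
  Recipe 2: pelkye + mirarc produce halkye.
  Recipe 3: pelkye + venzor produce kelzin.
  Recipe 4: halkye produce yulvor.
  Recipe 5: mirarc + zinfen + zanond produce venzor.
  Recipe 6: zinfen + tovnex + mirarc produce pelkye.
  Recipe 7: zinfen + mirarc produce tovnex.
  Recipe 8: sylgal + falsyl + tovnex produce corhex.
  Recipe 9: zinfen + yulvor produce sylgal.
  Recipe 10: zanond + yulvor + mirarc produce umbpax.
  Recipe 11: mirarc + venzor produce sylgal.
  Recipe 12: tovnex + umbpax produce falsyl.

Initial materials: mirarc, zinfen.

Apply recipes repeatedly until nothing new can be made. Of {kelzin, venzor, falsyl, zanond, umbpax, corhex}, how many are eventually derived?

kelzin would need pelkye and venzor (Recipe 3), but venzor is never obtained.
venzor would need mirarc, zinfen, and zanond (Recipe 5), but zanond is never obtained.
falsyl would need tovnex and umbpax (Recipe 12), but umbpax is never obtained.
No rule produces zanond, and it is not given.
umbpax would need zanond, yulvor, and mirarc (Recipe 10), but zanond is never obtained.
corhex would need sylgal, falsyl, and tovnex (Recipe 8), but falsyl is never obtained.
None of the 6 are reached.

0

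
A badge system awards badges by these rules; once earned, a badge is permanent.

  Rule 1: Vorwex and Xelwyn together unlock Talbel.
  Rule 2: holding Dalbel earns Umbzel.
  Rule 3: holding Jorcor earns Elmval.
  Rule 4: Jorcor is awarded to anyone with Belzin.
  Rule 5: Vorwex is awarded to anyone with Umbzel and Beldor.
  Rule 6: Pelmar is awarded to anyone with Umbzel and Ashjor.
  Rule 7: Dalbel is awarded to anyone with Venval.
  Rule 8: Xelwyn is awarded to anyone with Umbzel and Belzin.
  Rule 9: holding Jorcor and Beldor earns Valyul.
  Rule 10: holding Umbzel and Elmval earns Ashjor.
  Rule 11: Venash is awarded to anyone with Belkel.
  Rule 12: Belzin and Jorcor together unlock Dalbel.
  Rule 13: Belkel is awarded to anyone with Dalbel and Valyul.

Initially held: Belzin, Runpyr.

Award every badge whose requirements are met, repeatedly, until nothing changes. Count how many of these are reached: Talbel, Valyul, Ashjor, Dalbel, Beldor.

2

With Belzin, Jorcor is earned (Rule 4).
With Jorcor, Elmval is earned (Rule 3).
With Belzin and Jorcor, Dalbel is earned (Rule 12).
With Dalbel, Umbzel is earned (Rule 2).
With Umbzel and Elmval, Ashjor is earned (Rule 10).
Talbel would need Vorwex and Xelwyn (Rule 1), but Vorwex is never earned.
Valyul would need Jorcor and Beldor (Rule 9), but Beldor is never earned.
Ashjor: reached.
Dalbel: reached.
No rule produces Beldor, and it is not given.
Reached: Ashjor and Dalbel — 2 of the 5.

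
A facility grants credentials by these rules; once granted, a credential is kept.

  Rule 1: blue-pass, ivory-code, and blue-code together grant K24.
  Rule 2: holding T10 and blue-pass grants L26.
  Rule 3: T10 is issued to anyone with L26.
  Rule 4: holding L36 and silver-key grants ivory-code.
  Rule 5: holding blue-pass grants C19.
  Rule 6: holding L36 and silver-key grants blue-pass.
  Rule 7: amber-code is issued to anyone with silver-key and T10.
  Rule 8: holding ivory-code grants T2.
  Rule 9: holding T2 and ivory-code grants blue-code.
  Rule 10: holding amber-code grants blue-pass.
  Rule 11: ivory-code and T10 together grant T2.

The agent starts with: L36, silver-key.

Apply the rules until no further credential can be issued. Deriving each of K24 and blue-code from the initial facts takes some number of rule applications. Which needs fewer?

blue-code

blue-code: Holding L36 and silver-key grants ivory-code (Rule 4). Holding ivory-code grants T2 (Rule 8). Holding T2 and ivory-code grants blue-code (Rule 9). [3 rule applications]
K24: Holding L36 and silver-key grants blue-pass (Rule 6). Holding L36 and silver-key grants ivory-code (Rule 4). Holding ivory-code grants T2 (Rule 8). Holding T2 and ivory-code grants blue-code (Rule 9). Holding blue-pass, ivory-code, and blue-code grants K24 (Rule 1). [5 rule applications]
blue-code needs fewer.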